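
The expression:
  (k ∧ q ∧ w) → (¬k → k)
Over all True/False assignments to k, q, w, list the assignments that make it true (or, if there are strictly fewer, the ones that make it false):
is always true.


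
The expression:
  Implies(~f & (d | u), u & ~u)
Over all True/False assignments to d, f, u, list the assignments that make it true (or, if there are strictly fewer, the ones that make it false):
is false only for:
  d=False, f=False, u=True;
  d=True, f=False, u=False;
  d=True, f=False, u=True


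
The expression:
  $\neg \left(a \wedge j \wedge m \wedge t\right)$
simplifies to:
$\neg a \vee \neg j \vee \neg m \vee \neg t$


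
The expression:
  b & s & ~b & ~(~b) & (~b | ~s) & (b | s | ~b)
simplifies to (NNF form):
False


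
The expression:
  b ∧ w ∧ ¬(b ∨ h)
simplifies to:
False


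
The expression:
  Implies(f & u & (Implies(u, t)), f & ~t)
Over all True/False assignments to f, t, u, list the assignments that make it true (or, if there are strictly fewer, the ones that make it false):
is false only for:
  f=True, t=True, u=True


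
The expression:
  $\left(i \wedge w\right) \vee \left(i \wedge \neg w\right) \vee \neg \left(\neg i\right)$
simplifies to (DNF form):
$i$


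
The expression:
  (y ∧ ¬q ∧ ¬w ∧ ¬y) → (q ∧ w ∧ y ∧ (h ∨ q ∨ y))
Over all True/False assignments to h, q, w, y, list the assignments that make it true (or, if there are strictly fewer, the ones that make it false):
is always true.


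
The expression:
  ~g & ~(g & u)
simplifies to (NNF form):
~g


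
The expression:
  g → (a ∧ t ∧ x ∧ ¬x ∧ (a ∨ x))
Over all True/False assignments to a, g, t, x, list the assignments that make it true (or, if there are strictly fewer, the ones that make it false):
is true only for:
  a=False, g=False, t=False, x=False;
  a=False, g=False, t=False, x=True;
  a=False, g=False, t=True, x=False;
  a=False, g=False, t=True, x=True;
  a=True, g=False, t=False, x=False;
  a=True, g=False, t=False, x=True;
  a=True, g=False, t=True, x=False;
  a=True, g=False, t=True, x=True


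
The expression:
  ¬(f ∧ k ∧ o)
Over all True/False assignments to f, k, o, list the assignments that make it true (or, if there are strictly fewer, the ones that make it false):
is false only for:
  f=True, k=True, o=True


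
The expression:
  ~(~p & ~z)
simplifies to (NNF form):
p | z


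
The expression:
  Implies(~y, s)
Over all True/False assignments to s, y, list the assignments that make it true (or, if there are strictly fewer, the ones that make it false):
is false only for:
  s=False, y=False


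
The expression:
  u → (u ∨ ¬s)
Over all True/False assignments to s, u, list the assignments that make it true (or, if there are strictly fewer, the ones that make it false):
is always true.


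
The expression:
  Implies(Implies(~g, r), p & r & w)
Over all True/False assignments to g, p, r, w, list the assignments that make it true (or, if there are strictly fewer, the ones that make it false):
is true only for:
  g=False, p=False, r=False, w=False;
  g=False, p=False, r=False, w=True;
  g=False, p=True, r=False, w=False;
  g=False, p=True, r=False, w=True;
  g=False, p=True, r=True, w=True;
  g=True, p=True, r=True, w=True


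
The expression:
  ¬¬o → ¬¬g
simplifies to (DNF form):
g ∨ ¬o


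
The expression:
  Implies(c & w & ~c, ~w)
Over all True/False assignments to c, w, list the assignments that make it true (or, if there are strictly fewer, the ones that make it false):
is always true.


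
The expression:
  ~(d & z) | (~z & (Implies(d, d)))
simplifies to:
~d | ~z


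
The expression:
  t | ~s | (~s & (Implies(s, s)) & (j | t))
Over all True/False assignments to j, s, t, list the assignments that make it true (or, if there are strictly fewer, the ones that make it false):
is false only for:
  j=False, s=True, t=False;
  j=True, s=True, t=False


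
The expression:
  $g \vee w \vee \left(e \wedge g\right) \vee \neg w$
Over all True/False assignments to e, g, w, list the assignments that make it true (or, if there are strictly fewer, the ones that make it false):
is always true.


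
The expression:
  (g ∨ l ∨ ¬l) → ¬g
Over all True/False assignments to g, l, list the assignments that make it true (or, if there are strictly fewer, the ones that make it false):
is true only for:
  g=False, l=False;
  g=False, l=True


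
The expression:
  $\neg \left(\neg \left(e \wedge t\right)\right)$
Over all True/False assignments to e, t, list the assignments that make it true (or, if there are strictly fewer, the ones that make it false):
is true only for:
  e=True, t=True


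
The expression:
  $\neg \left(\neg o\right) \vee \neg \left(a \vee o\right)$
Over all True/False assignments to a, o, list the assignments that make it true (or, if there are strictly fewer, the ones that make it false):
is false only for:
  a=True, o=False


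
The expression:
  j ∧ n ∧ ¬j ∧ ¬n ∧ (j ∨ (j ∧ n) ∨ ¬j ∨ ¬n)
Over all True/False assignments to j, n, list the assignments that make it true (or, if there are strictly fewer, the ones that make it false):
is never true.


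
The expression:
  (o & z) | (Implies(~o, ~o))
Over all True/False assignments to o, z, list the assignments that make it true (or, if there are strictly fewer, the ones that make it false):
is always true.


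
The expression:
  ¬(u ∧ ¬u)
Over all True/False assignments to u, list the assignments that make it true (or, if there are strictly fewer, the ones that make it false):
is always true.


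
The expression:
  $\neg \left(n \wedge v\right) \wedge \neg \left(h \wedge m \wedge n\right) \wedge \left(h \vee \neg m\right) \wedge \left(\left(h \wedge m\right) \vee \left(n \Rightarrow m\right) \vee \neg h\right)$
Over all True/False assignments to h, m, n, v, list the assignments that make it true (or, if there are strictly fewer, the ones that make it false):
is true only for:
  h=False, m=False, n=False, v=False;
  h=False, m=False, n=False, v=True;
  h=False, m=False, n=True, v=False;
  h=True, m=False, n=False, v=False;
  h=True, m=False, n=False, v=True;
  h=True, m=True, n=False, v=False;
  h=True, m=True, n=False, v=True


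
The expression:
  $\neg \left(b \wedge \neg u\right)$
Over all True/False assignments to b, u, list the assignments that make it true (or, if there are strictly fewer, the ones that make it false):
is false only for:
  b=True, u=False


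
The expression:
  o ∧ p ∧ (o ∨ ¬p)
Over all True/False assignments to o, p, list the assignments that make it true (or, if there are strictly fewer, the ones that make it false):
is true only for:
  o=True, p=True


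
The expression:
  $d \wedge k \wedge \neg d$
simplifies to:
$\text{False}$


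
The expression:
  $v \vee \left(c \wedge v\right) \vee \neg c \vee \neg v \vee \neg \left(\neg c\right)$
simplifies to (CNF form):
$\text{True}$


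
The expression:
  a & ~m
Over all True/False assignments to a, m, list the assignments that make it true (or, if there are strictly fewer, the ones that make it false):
is true only for:
  a=True, m=False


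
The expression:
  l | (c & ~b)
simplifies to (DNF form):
l | (c & ~b)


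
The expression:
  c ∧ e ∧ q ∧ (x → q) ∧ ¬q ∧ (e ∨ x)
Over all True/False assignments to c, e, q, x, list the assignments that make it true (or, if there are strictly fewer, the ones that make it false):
is never true.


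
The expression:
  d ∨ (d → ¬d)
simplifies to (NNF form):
True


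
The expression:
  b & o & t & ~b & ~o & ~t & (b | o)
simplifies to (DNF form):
False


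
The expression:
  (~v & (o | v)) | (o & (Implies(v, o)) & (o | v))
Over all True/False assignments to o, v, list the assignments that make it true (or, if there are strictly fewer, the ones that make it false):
is true only for:
  o=True, v=False;
  o=True, v=True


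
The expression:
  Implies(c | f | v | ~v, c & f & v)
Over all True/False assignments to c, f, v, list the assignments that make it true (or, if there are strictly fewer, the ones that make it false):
is true only for:
  c=True, f=True, v=True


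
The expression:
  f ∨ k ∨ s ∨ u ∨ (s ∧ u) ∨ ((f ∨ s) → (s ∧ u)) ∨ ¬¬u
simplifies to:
True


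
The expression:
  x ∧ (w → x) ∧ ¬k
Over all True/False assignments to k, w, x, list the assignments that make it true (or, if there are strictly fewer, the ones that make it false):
is true only for:
  k=False, w=False, x=True;
  k=False, w=True, x=True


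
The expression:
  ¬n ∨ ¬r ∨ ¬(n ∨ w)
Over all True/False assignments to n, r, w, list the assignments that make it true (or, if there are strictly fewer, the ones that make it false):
is false only for:
  n=True, r=True, w=False;
  n=True, r=True, w=True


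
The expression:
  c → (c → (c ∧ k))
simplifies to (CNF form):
k ∨ ¬c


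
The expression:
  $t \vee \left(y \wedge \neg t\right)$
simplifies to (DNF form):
$t \vee y$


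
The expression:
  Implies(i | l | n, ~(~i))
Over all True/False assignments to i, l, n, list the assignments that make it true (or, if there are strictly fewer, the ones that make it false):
is false only for:
  i=False, l=False, n=True;
  i=False, l=True, n=False;
  i=False, l=True, n=True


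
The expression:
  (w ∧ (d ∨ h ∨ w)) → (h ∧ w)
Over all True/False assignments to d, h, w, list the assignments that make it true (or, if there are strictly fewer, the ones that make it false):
is false only for:
  d=False, h=False, w=True;
  d=True, h=False, w=True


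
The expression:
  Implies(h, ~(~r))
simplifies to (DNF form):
r | ~h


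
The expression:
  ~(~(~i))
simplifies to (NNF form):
~i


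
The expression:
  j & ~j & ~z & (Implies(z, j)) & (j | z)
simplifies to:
False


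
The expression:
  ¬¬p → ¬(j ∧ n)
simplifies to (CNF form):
¬j ∨ ¬n ∨ ¬p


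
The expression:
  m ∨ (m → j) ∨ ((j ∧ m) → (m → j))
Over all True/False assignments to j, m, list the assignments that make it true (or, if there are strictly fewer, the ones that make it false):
is always true.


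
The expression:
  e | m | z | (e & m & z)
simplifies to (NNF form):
e | m | z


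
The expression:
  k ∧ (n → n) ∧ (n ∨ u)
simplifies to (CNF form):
k ∧ (n ∨ u)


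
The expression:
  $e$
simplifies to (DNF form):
$e$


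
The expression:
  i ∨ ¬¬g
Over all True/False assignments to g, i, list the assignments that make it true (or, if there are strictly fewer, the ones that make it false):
is false only for:
  g=False, i=False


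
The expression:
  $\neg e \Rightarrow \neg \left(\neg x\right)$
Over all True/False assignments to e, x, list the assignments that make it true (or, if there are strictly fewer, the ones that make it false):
is false only for:
  e=False, x=False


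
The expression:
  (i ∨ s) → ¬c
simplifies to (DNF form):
(¬i ∧ ¬s) ∨ ¬c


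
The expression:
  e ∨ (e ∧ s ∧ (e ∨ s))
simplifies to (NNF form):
e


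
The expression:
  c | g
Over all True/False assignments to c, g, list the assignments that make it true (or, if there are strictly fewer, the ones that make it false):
is false only for:
  c=False, g=False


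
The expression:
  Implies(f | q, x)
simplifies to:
x | (~f & ~q)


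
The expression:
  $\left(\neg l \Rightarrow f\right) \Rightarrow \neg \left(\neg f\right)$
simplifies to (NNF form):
$f \vee \neg l$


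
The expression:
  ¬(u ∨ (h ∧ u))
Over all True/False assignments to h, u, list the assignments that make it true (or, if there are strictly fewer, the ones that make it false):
is true only for:
  h=False, u=False;
  h=True, u=False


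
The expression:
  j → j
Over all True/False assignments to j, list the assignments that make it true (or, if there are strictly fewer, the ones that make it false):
is always true.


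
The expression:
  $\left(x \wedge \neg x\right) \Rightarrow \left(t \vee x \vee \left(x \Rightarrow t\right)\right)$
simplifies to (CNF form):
$\text{True}$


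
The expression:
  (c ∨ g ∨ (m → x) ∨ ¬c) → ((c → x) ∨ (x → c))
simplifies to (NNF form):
True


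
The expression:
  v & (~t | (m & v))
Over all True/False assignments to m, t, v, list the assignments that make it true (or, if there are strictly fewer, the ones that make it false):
is true only for:
  m=False, t=False, v=True;
  m=True, t=False, v=True;
  m=True, t=True, v=True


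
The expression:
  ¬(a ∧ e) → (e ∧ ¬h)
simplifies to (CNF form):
e ∧ (a ∨ ¬h)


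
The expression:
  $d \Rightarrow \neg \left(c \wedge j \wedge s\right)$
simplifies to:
$\neg c \vee \neg d \vee \neg j \vee \neg s$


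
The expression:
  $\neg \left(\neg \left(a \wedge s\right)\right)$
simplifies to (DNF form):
$a \wedge s$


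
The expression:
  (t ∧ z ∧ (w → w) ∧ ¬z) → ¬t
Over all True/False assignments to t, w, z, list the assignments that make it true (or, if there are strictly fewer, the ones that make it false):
is always true.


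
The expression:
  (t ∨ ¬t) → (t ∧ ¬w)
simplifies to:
t ∧ ¬w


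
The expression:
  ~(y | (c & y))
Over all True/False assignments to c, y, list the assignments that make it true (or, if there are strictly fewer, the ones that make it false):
is true only for:
  c=False, y=False;
  c=True, y=False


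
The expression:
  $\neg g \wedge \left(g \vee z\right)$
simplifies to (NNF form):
$z \wedge \neg g$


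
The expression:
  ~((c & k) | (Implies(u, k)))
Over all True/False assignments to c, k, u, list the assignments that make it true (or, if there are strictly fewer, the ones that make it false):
is true only for:
  c=False, k=False, u=True;
  c=True, k=False, u=True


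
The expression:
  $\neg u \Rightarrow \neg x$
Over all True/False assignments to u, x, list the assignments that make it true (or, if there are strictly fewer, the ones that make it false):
is false only for:
  u=False, x=True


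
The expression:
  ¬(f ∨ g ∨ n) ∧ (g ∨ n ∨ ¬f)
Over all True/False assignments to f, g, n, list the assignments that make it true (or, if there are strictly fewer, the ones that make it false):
is true only for:
  f=False, g=False, n=False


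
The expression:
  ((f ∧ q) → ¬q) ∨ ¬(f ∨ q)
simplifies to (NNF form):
¬f ∨ ¬q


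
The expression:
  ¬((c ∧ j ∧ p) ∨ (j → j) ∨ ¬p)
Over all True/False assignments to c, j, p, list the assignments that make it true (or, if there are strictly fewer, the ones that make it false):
is never true.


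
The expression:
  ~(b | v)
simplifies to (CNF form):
~b & ~v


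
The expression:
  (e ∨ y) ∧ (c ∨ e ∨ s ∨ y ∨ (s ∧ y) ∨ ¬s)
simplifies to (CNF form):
e ∨ y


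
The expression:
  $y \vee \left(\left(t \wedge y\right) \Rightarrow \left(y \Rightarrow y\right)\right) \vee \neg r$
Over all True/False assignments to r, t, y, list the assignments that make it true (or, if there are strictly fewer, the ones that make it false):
is always true.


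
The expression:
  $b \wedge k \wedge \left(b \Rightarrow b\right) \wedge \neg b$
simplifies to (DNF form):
$\text{False}$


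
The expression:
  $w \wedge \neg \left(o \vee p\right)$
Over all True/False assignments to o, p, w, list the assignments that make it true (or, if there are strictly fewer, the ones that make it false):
is true only for:
  o=False, p=False, w=True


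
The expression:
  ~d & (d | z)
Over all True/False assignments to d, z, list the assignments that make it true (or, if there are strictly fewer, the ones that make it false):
is true only for:
  d=False, z=True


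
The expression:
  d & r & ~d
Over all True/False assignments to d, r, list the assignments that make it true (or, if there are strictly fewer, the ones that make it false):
is never true.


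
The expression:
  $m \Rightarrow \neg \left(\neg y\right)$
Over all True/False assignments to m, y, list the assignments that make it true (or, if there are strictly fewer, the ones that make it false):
is false only for:
  m=True, y=False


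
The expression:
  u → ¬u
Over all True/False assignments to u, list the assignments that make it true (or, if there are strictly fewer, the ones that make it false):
is true only for:
  u=False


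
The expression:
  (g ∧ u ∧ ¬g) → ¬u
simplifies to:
True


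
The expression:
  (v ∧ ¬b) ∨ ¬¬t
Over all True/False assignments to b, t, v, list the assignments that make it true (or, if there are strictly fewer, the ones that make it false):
is false only for:
  b=False, t=False, v=False;
  b=True, t=False, v=False;
  b=True, t=False, v=True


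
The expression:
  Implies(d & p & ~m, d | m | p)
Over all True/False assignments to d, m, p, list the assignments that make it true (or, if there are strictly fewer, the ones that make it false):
is always true.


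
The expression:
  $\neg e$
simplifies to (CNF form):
$\neg e$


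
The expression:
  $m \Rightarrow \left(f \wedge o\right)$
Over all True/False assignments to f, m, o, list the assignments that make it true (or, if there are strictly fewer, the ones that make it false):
is false only for:
  f=False, m=True, o=False;
  f=False, m=True, o=True;
  f=True, m=True, o=False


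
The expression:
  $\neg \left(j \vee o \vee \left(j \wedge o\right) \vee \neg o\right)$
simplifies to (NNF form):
$\text{False}$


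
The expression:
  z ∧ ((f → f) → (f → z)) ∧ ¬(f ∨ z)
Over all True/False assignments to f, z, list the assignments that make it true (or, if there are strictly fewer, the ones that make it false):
is never true.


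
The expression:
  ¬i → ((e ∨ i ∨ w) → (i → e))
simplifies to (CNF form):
True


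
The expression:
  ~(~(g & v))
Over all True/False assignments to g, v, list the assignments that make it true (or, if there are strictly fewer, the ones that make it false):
is true only for:
  g=True, v=True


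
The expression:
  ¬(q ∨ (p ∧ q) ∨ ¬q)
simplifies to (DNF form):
False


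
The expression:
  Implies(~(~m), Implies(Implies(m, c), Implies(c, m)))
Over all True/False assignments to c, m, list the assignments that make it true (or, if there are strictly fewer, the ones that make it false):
is always true.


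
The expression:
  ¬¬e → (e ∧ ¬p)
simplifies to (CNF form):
¬e ∨ ¬p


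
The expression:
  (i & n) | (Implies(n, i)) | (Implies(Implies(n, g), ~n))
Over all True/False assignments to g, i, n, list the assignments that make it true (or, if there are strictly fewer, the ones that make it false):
is false only for:
  g=True, i=False, n=True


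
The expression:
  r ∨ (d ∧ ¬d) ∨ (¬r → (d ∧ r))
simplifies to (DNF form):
r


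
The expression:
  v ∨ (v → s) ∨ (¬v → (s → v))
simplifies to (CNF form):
True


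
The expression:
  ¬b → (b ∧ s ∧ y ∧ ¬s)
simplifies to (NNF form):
b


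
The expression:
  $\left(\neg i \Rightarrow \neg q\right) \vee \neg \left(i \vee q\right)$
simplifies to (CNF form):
$i \vee \neg q$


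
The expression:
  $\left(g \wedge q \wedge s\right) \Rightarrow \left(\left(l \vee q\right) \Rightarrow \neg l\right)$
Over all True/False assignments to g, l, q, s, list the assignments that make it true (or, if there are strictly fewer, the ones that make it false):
is false only for:
  g=True, l=True, q=True, s=True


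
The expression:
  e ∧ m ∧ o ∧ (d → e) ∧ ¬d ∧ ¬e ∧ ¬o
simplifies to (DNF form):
False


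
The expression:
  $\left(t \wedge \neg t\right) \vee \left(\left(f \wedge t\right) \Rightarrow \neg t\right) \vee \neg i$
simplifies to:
$\neg f \vee \neg i \vee \neg t$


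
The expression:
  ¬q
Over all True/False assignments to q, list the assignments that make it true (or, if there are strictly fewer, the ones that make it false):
is true only for:
  q=False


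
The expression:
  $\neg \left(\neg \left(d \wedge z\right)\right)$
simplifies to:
$d \wedge z$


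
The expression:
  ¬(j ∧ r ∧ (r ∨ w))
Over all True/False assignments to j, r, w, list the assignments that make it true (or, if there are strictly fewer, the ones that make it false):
is false only for:
  j=True, r=True, w=False;
  j=True, r=True, w=True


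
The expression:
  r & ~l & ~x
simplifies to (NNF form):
r & ~l & ~x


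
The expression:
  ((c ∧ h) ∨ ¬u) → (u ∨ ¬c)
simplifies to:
u ∨ ¬c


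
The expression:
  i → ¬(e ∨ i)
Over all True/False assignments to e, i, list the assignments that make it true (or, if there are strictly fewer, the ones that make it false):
is true only for:
  e=False, i=False;
  e=True, i=False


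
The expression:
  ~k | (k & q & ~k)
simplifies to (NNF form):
~k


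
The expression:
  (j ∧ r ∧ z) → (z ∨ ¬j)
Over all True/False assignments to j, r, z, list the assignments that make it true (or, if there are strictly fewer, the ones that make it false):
is always true.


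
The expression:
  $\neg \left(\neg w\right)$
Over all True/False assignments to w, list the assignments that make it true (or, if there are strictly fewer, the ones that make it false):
is true only for:
  w=True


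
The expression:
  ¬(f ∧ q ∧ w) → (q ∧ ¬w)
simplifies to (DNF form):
(f ∧ q) ∨ (q ∧ ¬w)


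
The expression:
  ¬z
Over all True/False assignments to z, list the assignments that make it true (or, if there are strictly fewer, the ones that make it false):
is true only for:
  z=False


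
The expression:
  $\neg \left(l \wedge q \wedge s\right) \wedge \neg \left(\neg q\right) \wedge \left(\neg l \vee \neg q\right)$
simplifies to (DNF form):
$q \wedge \neg l$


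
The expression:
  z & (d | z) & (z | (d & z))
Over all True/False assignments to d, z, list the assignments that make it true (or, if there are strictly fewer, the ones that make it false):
is true only for:
  d=False, z=True;
  d=True, z=True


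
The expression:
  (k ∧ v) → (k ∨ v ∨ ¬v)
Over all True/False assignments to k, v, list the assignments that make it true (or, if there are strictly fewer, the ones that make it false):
is always true.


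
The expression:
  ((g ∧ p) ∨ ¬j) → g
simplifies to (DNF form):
g ∨ j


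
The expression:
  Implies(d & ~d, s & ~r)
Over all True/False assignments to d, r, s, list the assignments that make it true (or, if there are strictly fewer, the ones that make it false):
is always true.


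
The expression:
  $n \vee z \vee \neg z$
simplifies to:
$\text{True}$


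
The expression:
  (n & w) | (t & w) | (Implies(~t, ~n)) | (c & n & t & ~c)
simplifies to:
t | w | ~n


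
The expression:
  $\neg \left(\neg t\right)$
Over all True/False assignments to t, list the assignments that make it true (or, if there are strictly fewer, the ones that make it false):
is true only for:
  t=True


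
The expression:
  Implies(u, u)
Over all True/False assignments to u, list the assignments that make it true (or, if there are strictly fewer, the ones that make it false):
is always true.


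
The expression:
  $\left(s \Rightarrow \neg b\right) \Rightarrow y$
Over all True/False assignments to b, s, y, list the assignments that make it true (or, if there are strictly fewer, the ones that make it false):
is false only for:
  b=False, s=False, y=False;
  b=False, s=True, y=False;
  b=True, s=False, y=False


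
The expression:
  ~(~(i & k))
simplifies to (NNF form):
i & k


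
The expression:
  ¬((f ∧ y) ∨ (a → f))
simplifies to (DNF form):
a ∧ ¬f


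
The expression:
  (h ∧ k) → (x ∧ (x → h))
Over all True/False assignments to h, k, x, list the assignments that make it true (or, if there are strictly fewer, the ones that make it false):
is false only for:
  h=True, k=True, x=False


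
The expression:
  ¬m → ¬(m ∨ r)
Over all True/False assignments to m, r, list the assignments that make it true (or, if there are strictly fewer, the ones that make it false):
is false only for:
  m=False, r=True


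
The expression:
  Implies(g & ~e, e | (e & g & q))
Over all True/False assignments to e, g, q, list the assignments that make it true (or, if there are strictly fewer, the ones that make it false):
is false only for:
  e=False, g=True, q=False;
  e=False, g=True, q=True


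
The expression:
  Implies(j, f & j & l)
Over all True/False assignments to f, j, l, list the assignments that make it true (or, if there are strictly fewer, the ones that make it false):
is false only for:
  f=False, j=True, l=False;
  f=False, j=True, l=True;
  f=True, j=True, l=False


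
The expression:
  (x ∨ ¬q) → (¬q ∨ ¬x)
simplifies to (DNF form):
¬q ∨ ¬x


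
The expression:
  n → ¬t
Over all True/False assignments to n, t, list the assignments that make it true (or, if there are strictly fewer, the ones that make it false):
is false only for:
  n=True, t=True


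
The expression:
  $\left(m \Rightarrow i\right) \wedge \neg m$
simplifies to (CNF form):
$\neg m$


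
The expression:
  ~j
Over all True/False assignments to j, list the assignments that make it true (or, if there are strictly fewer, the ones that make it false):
is true only for:
  j=False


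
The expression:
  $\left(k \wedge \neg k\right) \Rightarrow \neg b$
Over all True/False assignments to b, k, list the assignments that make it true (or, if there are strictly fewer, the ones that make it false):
is always true.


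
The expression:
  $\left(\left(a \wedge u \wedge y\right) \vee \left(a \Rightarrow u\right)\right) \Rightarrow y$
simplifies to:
$y \vee \left(a \wedge \neg u\right)$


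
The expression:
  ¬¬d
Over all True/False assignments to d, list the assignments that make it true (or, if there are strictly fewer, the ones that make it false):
is true only for:
  d=True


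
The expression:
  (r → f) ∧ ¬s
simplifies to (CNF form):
¬s ∧ (f ∨ ¬r)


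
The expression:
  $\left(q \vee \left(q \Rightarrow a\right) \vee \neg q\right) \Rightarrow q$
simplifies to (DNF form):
$q$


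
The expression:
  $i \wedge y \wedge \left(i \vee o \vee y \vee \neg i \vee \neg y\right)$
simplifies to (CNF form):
$i \wedge y$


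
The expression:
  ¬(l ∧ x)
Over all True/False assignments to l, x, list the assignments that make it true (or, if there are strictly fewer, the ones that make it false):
is false only for:
  l=True, x=True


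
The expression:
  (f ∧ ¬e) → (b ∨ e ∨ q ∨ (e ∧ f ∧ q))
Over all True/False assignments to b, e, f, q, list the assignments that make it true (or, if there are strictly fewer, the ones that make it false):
is false only for:
  b=False, e=False, f=True, q=False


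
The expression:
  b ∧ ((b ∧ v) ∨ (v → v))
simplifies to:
b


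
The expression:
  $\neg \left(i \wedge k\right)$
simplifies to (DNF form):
$\neg i \vee \neg k$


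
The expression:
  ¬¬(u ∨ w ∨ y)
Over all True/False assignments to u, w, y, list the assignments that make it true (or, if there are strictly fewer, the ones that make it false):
is false only for:
  u=False, w=False, y=False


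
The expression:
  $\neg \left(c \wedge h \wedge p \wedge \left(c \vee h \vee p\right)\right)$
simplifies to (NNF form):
$\neg c \vee \neg h \vee \neg p$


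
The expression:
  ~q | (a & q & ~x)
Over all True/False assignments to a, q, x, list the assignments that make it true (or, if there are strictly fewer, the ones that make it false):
is false only for:
  a=False, q=True, x=False;
  a=False, q=True, x=True;
  a=True, q=True, x=True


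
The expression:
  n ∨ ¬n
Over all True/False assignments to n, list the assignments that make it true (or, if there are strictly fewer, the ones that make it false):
is always true.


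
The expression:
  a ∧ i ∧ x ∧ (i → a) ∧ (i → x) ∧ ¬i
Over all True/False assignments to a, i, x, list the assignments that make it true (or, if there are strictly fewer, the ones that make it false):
is never true.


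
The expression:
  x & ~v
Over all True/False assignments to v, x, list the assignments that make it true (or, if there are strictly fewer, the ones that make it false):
is true only for:
  v=False, x=True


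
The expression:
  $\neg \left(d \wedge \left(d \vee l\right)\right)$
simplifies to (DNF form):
$\neg d$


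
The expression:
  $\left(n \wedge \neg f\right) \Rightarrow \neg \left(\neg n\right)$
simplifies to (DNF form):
$\text{True}$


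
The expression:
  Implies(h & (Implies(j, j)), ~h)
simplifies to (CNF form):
~h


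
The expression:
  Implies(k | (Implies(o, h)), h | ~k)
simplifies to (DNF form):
h | ~k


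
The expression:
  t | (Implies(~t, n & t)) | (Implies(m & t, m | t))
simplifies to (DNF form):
True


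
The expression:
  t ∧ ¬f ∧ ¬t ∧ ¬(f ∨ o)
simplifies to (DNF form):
False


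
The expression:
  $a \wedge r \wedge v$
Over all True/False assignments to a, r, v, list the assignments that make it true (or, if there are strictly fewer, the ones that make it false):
is true only for:
  a=True, r=True, v=True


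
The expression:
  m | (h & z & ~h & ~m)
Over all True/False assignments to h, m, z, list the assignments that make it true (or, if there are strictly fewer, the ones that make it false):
is true only for:
  h=False, m=True, z=False;
  h=False, m=True, z=True;
  h=True, m=True, z=False;
  h=True, m=True, z=True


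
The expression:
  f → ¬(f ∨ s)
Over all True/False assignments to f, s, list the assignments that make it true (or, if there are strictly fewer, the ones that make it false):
is true only for:
  f=False, s=False;
  f=False, s=True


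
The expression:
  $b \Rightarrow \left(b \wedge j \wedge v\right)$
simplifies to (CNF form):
$\left(j \vee \neg b\right) \wedge \left(v \vee \neg b\right)$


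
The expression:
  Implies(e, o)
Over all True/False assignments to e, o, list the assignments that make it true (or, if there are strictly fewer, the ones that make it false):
is false only for:
  e=True, o=False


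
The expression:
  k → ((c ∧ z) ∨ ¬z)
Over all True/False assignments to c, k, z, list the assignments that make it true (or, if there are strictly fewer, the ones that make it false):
is false only for:
  c=False, k=True, z=True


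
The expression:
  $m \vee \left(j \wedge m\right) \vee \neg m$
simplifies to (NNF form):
$\text{True}$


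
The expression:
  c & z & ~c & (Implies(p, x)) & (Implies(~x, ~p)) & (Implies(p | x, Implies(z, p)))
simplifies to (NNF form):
False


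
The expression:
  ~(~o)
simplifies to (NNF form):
o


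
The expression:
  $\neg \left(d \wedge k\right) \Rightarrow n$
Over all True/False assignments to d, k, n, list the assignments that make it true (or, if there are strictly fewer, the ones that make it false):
is false only for:
  d=False, k=False, n=False;
  d=False, k=True, n=False;
  d=True, k=False, n=False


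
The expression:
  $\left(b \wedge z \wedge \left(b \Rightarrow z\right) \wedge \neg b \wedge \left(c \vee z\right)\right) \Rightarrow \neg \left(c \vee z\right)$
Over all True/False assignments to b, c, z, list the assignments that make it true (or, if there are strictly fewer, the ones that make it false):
is always true.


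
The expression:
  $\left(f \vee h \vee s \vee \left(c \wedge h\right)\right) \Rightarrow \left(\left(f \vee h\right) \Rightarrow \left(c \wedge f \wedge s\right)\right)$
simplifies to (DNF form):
$\left(\neg f \wedge \neg h\right) \vee \left(c \wedge f \wedge s\right)$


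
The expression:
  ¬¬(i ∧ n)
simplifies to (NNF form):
i ∧ n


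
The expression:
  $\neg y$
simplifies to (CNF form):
$\neg y$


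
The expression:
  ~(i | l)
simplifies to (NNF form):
~i & ~l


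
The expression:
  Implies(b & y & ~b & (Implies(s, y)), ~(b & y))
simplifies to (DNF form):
True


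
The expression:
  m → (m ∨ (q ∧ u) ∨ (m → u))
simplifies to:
True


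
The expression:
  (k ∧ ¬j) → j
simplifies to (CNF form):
j ∨ ¬k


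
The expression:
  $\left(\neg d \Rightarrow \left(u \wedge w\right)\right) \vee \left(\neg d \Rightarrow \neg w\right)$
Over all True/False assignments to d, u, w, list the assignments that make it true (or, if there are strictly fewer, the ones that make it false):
is false only for:
  d=False, u=False, w=True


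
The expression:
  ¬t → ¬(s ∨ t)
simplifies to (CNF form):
t ∨ ¬s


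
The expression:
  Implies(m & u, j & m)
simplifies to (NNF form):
j | ~m | ~u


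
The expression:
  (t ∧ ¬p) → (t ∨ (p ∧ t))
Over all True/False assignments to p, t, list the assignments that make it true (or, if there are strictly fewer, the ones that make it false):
is always true.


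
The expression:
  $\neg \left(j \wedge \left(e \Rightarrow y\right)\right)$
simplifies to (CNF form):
$\left(e \vee \neg j\right) \wedge \left(\neg j \vee \neg y\right)$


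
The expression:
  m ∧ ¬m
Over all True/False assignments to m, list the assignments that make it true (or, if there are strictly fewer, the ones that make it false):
is never true.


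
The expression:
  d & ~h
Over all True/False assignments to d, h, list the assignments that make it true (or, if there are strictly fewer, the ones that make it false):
is true only for:
  d=True, h=False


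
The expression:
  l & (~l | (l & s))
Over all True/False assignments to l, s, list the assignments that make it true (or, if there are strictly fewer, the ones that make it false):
is true only for:
  l=True, s=True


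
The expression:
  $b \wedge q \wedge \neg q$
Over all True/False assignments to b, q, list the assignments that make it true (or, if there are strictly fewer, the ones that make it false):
is never true.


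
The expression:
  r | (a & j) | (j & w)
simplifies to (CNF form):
(j | r) & (a | r | w)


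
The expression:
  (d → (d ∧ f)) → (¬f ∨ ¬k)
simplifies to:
¬f ∨ ¬k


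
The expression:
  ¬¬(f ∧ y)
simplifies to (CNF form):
f ∧ y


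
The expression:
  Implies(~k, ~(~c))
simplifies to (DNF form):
c | k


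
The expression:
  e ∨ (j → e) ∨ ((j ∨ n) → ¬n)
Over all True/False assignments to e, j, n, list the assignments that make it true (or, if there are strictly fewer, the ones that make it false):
is false only for:
  e=False, j=True, n=True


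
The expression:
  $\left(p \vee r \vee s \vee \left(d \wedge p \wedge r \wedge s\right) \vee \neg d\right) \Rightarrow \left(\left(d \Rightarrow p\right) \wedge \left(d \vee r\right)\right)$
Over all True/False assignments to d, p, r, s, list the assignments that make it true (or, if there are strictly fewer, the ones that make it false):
is false only for:
  d=False, p=False, r=False, s=False;
  d=False, p=False, r=False, s=True;
  d=False, p=True, r=False, s=False;
  d=False, p=True, r=False, s=True;
  d=True, p=False, r=False, s=True;
  d=True, p=False, r=True, s=False;
  d=True, p=False, r=True, s=True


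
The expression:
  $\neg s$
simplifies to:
$\neg s$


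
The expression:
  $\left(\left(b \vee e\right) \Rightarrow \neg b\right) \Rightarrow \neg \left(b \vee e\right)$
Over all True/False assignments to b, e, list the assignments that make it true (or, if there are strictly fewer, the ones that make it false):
is false only for:
  b=False, e=True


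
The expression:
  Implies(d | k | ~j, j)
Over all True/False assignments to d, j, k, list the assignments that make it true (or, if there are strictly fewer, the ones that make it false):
is true only for:
  d=False, j=True, k=False;
  d=False, j=True, k=True;
  d=True, j=True, k=False;
  d=True, j=True, k=True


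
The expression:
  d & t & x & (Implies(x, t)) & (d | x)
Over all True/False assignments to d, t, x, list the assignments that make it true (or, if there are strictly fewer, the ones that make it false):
is true only for:
  d=True, t=True, x=True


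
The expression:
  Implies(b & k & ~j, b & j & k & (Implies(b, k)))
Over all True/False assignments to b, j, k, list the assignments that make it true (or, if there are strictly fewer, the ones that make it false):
is false only for:
  b=True, j=False, k=True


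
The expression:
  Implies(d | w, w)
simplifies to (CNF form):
w | ~d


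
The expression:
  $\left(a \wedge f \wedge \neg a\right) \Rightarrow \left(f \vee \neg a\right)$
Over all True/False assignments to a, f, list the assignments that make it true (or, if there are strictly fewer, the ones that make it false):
is always true.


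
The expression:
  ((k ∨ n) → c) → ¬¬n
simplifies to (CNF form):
(k ∨ n) ∧ (n ∨ ¬c)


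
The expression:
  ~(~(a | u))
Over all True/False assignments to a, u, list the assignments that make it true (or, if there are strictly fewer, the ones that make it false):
is false only for:
  a=False, u=False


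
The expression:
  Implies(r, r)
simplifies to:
True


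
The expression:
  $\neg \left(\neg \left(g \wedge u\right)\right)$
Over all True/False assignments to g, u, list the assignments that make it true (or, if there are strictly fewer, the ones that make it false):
is true only for:
  g=True, u=True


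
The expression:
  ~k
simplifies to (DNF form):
~k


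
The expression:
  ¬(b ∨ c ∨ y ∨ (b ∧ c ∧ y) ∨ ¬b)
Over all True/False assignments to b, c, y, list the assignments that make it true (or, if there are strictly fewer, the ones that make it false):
is never true.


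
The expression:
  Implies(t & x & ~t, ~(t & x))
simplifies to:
True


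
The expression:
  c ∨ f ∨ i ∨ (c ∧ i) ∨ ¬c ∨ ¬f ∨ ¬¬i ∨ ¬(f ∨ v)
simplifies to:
True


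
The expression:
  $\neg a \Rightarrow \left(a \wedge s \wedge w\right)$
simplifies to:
$a$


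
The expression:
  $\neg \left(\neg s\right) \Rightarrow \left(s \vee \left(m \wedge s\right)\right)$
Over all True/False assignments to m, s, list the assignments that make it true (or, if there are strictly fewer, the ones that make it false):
is always true.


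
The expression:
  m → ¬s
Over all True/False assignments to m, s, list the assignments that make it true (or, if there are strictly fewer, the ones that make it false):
is false only for:
  m=True, s=True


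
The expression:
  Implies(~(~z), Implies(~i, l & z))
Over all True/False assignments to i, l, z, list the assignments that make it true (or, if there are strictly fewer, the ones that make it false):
is false only for:
  i=False, l=False, z=True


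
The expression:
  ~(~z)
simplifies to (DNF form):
z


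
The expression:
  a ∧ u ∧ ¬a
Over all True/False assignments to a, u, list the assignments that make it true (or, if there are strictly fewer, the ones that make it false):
is never true.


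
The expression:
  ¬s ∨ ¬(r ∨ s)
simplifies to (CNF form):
¬s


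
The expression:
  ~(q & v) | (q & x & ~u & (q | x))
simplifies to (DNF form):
~q | ~v | (x & ~u)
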